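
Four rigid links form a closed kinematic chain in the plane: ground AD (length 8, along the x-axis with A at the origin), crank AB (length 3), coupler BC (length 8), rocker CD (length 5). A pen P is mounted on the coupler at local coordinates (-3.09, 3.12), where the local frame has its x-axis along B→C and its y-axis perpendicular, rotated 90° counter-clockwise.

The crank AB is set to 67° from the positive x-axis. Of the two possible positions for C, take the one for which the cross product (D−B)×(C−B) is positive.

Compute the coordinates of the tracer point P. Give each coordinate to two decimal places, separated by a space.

A=(0,0), D=(8.00,0)
B = A + 3.00·(cos67°, sin67°) = (1.1722, 2.7615)
|BD| = 7.3651
circle(B,8.00) ∩ circle(D,5.00): a=6.3302, h=4.8917
  candidates: C₊=(8.8747,4.9229) cross=36.028; C₋=(5.2064,-4.1468) cross=-36.028
  mode + wants cross > 0 → take C=(8.8747,4.9229) (cross=36.028)
ex = (C−B)/|BC| = (0.9628,0.2702); ey = (-0.2702,0.9628)
P = B + -3.09·ex + 3.12·ey = (-2.6458,4.9307)

-2.65 4.93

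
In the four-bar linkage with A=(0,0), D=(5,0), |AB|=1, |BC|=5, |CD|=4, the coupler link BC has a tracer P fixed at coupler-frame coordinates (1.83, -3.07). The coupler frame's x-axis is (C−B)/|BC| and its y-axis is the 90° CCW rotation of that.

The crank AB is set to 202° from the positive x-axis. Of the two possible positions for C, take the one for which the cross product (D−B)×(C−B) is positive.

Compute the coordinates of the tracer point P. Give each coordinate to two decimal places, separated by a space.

2.54 -1.23

A=(0,0), D=(5.00,0)
B = A + 1.00·(cos202°, sin202°) = (-0.9272, -0.3746)
|BD| = 5.9390
circle(B,5.00) ∩ circle(D,4.00): a=3.7272, h=3.3329
  candidates: C₊=(2.5824,3.1867) cross=19.794; C₋=(3.0028,-3.4657) cross=-19.794
  mode + wants cross > 0 → take C=(2.5824,3.1867) (cross=19.794)
ex = (C−B)/|BC| = (0.7019,0.7123); ey = (-0.7123,0.7019)
P = B + 1.83·ex + -3.07·ey = (2.5440,-1.2260)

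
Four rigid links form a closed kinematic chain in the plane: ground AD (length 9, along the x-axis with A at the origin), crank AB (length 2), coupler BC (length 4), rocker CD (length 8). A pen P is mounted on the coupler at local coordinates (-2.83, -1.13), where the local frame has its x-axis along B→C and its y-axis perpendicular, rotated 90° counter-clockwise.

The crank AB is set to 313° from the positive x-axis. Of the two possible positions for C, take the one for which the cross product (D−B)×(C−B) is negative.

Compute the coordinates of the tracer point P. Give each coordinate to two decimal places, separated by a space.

-0.76 0.72

A=(0,0), D=(9.00,0)
B = A + 2.00·(cos313°, sin313°) = (1.3640, -1.4627)
|BD| = 7.7748
circle(B,4.00) ∩ circle(D,8.00): a=0.8005, h=3.9191
  candidates: C₊=(1.4129,2.5370) cross=30.470; C₋=(2.8875,-5.1612) cross=-30.470
  mode - wants cross < 0 → take C=(2.8875,-5.1612) (cross=-30.470)
ex = (C−B)/|BC| = (0.3809,-0.9246); ey = (0.9246,0.3809)
P = B + -2.83·ex + -1.13·ey = (-0.7587,0.7236)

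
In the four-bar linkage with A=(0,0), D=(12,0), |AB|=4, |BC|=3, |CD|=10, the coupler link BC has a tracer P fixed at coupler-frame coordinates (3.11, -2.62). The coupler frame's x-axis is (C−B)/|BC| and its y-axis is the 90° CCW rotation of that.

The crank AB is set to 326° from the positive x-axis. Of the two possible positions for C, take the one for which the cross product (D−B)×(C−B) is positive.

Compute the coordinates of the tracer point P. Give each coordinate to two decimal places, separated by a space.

A=(0,0), D=(12.00,0)
B = A + 4.00·(cos326°, sin326°) = (3.3162, -2.2368)
|BD| = 8.9673
circle(B,3.00) ∩ circle(D,10.00): a=-0.5903, h=2.9413
  candidates: C₊=(2.0108,0.4643) cross=26.376; C₋=(3.4781,-5.2324) cross=-26.376
  mode + wants cross > 0 → take C=(2.0108,0.4643) (cross=26.376)
ex = (C−B)/|BC| = (-0.4351,0.9004); ey = (-0.9004,-0.4351)
P = B + 3.11·ex + -2.62·ey = (4.3219,1.7034)

4.32 1.70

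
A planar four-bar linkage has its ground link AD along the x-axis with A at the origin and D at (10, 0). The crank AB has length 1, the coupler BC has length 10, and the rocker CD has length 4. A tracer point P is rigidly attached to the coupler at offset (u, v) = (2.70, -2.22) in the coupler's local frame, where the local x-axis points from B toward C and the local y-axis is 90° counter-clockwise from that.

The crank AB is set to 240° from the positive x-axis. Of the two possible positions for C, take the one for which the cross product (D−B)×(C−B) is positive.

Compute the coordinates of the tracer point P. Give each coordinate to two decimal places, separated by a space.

A=(0,0), D=(10.00,0)
B = A + 1.00·(cos240°, sin240°) = (-0.5000, -0.8660)
|BD| = 10.5357
circle(B,10.00) ∩ circle(D,4.00): a=9.2543, h=3.7892
  candidates: C₊=(8.4115,3.6711) cross=39.922; C₋=(9.0344,-3.8817) cross=-39.922
  mode + wants cross > 0 → take C=(8.4115,3.6711) (cross=39.922)
ex = (C−B)/|BC| = (0.8912,0.4537); ey = (-0.4537,0.8912)
P = B + 2.70·ex + -2.22·ey = (2.9133,-1.6194)

2.91 -1.62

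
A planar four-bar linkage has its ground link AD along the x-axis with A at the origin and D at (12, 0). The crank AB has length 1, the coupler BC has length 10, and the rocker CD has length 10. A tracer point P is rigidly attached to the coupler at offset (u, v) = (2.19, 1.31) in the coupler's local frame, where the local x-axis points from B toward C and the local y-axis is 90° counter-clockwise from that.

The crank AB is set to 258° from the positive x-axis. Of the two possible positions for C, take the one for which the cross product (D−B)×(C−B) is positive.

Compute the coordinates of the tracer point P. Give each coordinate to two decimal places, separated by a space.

A=(0,0), D=(12.00,0)
B = A + 1.00·(cos258°, sin258°) = (-0.2079, -0.9781)
|BD| = 12.2470
circle(B,10.00) ∩ circle(D,10.00): a=6.1235, h=7.9059
  candidates: C₊=(5.2646,7.3915) cross=96.823; C₋=(6.5275,-8.3697) cross=-96.823
  mode + wants cross > 0 → take C=(5.2646,7.3915) (cross=96.823)
ex = (C−B)/|BC| = (0.5473,0.8370); ey = (-0.8370,0.5473)
P = B + 2.19·ex + 1.31·ey = (-0.1059,1.5717)

-0.11 1.57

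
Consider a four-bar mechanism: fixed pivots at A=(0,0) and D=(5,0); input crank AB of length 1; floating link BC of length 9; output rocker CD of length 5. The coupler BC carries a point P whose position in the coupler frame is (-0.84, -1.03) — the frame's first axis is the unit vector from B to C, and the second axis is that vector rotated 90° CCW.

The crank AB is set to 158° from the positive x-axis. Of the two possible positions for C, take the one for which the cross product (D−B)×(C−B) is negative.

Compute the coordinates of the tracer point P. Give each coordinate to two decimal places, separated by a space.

-2.21 0.01

A=(0,0), D=(5.00,0)
B = A + 1.00·(cos158°, sin158°) = (-0.9272, 0.3746)
|BD| = 5.9390
circle(B,9.00) ∩ circle(D,5.00): a=7.6841, h=4.6856
  candidates: C₊=(7.0372,4.5662) cross=27.828; C₋=(6.4461,-4.7863) cross=-27.828
  mode - wants cross < 0 → take C=(6.4461,-4.7863) (cross=-27.828)
ex = (C−B)/|BC| = (0.8192,-0.5734); ey = (0.5734,0.8192)
P = B + -0.84·ex + -1.03·ey = (-2.2060,0.0125)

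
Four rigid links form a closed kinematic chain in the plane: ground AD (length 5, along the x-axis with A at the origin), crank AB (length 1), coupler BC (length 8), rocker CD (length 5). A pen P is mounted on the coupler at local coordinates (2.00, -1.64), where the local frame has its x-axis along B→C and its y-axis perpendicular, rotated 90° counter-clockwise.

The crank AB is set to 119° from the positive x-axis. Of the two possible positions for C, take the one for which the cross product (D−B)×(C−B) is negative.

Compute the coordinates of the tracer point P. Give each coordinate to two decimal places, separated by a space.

-0.33 -1.71

A=(0,0), D=(5.00,0)
B = A + 1.00·(cos119°, sin119°) = (-0.4848, 0.8746)
|BD| = 5.5541
circle(B,8.00) ∩ circle(D,5.00): a=6.2880, h=4.9459
  candidates: C₊=(6.5035,4.7686) cross=27.470; C₋=(4.9459,-4.9997) cross=-27.470
  mode - wants cross < 0 → take C=(4.9459,-4.9997) (cross=-27.470)
ex = (C−B)/|BC| = (0.6788,-0.7343); ey = (0.7343,0.6788)
P = B + 2.00·ex + -1.64·ey = (-0.3314,-1.7073)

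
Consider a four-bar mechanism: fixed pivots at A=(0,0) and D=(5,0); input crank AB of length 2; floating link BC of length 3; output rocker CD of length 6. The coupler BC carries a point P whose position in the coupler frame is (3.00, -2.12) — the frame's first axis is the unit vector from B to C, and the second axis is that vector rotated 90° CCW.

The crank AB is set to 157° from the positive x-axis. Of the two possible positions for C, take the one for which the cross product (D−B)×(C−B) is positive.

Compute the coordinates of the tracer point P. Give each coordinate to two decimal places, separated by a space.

A=(0,0), D=(5.00,0)
B = A + 2.00·(cos157°, sin157°) = (-1.8410, 0.7815)
|BD| = 6.8855
circle(B,3.00) ∩ circle(D,6.00): a=1.4821, h=2.6083
  candidates: C₊=(-0.0724,3.2047) cross=17.960; C₋=(-0.6645,-1.9782) cross=-17.960
  mode + wants cross > 0 → take C=(-0.0724,3.2047) (cross=17.960)
ex = (C−B)/|BC| = (0.5895,0.8078); ey = (-0.8078,0.5895)
P = B + 3.00·ex + -2.12·ey = (1.6400,1.9549)

1.64 1.95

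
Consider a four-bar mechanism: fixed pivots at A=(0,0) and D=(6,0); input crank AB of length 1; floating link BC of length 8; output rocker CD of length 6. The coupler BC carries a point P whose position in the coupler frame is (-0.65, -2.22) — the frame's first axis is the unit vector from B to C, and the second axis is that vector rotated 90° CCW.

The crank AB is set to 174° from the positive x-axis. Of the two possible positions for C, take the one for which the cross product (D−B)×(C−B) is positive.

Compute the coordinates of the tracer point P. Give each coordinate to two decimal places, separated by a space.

A=(0,0), D=(6.00,0)
B = A + 1.00·(cos174°, sin174°) = (-0.9945, 0.1045)
|BD| = 6.9953
circle(B,8.00) ∩ circle(D,6.00): a=5.4990, h=5.8104
  candidates: C₊=(4.5907,5.8321) cross=40.646; C₋=(4.4170,-5.7874) cross=-40.646
  mode + wants cross > 0 → take C=(4.5907,5.8321) (cross=40.646)
ex = (C−B)/|BC| = (0.6982,0.7160); ey = (-0.7160,0.6982)
P = B + -0.65·ex + -2.22·ey = (0.1411,-1.9107)

0.14 -1.91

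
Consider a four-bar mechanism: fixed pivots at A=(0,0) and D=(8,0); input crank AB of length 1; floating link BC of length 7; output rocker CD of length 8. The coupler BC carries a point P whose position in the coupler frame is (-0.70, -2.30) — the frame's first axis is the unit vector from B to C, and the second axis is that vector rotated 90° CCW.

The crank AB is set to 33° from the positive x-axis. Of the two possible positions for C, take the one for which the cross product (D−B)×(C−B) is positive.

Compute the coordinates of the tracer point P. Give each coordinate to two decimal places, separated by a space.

A=(0,0), D=(8.00,0)
B = A + 1.00·(cos33°, sin33°) = (0.8387, 0.5446)
|BD| = 7.1820
circle(B,7.00) ∩ circle(D,8.00): a=2.5467, h=6.5203
  candidates: C₊=(3.8725,6.8530) cross=46.829; C₋=(2.8836,-6.1500) cross=-46.829
  mode + wants cross > 0 → take C=(3.8725,6.8530) (cross=46.829)
ex = (C−B)/|BC| = (0.4334,0.9012); ey = (-0.9012,0.4334)
P = B + -0.70·ex + -2.30·ey = (2.6080,-1.0830)

2.61 -1.08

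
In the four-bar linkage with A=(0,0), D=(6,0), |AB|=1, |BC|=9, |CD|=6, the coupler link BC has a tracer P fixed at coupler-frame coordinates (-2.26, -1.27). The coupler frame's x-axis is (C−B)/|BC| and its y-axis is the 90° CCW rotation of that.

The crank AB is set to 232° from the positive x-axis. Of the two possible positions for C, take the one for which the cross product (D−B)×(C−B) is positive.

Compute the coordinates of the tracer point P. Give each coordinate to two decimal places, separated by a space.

A=(0,0), D=(6.00,0)
B = A + 1.00·(cos232°, sin232°) = (-0.6157, -0.7880)
|BD| = 6.6624
circle(B,9.00) ∩ circle(D,6.00): a=6.7084, h=5.9998
  candidates: C₊=(5.3360,5.9631) cross=39.973; C₋=(6.7553,-5.9523) cross=-39.973
  mode + wants cross > 0 → take C=(5.3360,5.9631) (cross=39.973)
ex = (C−B)/|BC| = (0.6613,0.7501); ey = (-0.7501,0.6613)
P = B + -2.26·ex + -1.27·ey = (-1.1575,-3.3231)

-1.16 -3.32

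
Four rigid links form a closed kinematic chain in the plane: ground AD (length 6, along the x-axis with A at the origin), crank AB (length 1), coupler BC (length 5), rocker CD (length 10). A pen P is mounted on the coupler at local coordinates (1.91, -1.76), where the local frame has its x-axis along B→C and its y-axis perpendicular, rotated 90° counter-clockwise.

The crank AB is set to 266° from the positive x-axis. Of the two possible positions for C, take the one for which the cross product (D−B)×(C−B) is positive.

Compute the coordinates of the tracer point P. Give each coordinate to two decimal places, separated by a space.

-0.24 1.59

A=(0,0), D=(6.00,0)
B = A + 1.00·(cos266°, sin266°) = (-0.0698, -0.9976)
|BD| = 6.1512
circle(B,5.00) ∩ circle(D,10.00): a=-3.0208, h=3.9843
  candidates: C₊=(-3.6967,2.4441) cross=24.508; C₋=(-2.4044,-5.4190) cross=-24.508
  mode + wants cross > 0 → take C=(-3.6967,2.4441) (cross=24.508)
ex = (C−B)/|BC| = (-0.7254,0.6883); ey = (-0.6883,-0.7254)
P = B + 1.91·ex + -1.76·ey = (-0.2438,1.5938)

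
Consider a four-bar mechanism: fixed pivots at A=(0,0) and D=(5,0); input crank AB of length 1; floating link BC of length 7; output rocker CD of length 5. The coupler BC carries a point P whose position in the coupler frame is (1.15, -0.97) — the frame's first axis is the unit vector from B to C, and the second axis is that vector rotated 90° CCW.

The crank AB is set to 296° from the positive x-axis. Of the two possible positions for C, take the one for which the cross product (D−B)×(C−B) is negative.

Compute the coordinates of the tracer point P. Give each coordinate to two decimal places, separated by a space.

0.84 -2.35

A=(0,0), D=(5.00,0)
B = A + 1.00·(cos296°, sin296°) = (0.4384, -0.8988)
|BD| = 4.6493
circle(B,7.00) ∩ circle(D,5.00): a=4.9057, h=4.9934
  candidates: C₊=(4.2862,4.9488) cross=23.216; C₋=(6.2168,-4.8497) cross=-23.216
  mode - wants cross < 0 → take C=(6.2168,-4.8497) (cross=-23.216)
ex = (C−B)/|BC| = (0.8255,-0.5644); ey = (0.5644,0.8255)
P = B + 1.15·ex + -0.97·ey = (0.8402,-2.3486)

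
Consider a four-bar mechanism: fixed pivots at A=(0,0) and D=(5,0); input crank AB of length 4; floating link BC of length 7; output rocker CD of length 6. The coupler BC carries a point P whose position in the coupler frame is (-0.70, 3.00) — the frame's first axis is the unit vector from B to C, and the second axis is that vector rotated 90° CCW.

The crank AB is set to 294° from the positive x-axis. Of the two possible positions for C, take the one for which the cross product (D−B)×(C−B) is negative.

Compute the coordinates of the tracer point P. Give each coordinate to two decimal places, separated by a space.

1.45 -0.58

A=(0,0), D=(5.00,0)
B = A + 4.00·(cos294°, sin294°) = (1.6269, -3.6542)
|BD| = 4.9730
circle(B,7.00) ∩ circle(D,6.00): a=3.7936, h=5.8829
  candidates: C₊=(-0.1228,3.1236) cross=29.256; C₋=(8.5228,-4.8569) cross=-29.256
  mode - wants cross < 0 → take C=(8.5228,-4.8569) (cross=-29.256)
ex = (C−B)/|BC| = (0.9851,-0.1718); ey = (0.1718,0.9851)
P = B + -0.70·ex + 3.00·ey = (1.4528,-0.5785)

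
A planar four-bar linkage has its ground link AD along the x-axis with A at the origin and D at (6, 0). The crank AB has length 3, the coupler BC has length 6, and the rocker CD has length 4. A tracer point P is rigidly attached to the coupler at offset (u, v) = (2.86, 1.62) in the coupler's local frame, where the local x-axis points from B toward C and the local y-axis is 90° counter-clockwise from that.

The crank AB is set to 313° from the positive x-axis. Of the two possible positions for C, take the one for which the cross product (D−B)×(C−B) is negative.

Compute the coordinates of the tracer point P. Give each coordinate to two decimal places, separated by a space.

5.19 -1.25

A=(0,0), D=(6.00,0)
B = A + 3.00·(cos313°, sin313°) = (2.0460, -2.1941)
|BD| = 4.5220
circle(B,6.00) ∩ circle(D,4.00): a=4.4724, h=3.9997
  candidates: C₊=(4.0160,3.4733) cross=18.086; C₋=(7.8973,-3.5214) cross=-18.086
  mode - wants cross < 0 → take C=(7.8973,-3.5214) (cross=-18.086)
ex = (C−B)/|BC| = (0.9752,-0.2212); ey = (0.2212,0.9752)
P = B + 2.86·ex + 1.62·ey = (5.1935,-1.2469)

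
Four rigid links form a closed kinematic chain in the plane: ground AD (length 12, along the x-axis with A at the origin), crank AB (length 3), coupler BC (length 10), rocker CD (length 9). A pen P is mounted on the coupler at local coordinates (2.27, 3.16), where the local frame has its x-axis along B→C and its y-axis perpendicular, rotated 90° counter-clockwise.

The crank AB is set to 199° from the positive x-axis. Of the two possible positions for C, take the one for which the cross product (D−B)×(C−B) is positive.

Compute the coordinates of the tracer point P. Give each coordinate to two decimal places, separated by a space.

-3.12 2.90

A=(0,0), D=(12.00,0)
B = A + 3.00·(cos199°, sin199°) = (-2.8366, -0.9767)
|BD| = 14.8687
circle(B,10.00) ∩ circle(D,9.00): a=8.0733, h=5.9011
  candidates: C₊=(4.8316,5.4419) cross=87.741; C₋=(5.6069,-6.3347) cross=-87.741
  mode + wants cross > 0 → take C=(4.8316,5.4419) (cross=87.741)
ex = (C−B)/|BC| = (0.7668,0.6419); ey = (-0.6419,0.7668)
P = B + 2.27·ex + 3.16·ey = (-3.1242,2.9035)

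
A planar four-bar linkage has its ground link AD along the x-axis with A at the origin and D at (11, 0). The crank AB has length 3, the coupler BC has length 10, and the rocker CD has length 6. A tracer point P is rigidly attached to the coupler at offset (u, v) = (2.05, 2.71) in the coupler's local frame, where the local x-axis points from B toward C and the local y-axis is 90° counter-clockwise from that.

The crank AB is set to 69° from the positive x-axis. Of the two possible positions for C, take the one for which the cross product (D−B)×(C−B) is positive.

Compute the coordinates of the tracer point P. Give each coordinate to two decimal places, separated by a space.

A=(0,0), D=(11.00,0)
B = A + 3.00·(cos69°, sin69°) = (1.0751, 2.8007)
|BD| = 10.3125
circle(B,10.00) ∩ circle(D,6.00): a=8.2593, h=5.6378
  candidates: C₊=(10.5551,5.9835) cross=58.139; C₋=(7.4928,-4.8682) cross=-58.139
  mode + wants cross > 0 → take C=(10.5551,5.9835) (cross=58.139)
ex = (C−B)/|BC| = (0.9480,0.3183); ey = (-0.3183,0.9480)
P = B + 2.05·ex + 2.71·ey = (2.1560,6.0223)

2.16 6.02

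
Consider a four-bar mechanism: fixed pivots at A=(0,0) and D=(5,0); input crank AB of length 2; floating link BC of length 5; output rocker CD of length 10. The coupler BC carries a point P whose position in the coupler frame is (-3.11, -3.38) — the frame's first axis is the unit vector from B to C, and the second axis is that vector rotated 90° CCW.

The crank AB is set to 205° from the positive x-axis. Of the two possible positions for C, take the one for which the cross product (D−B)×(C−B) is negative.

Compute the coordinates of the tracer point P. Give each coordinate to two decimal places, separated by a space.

A=(0,0), D=(5.00,0)
B = A + 2.00·(cos205°, sin205°) = (-1.8126, -0.8452)
|BD| = 6.8648
circle(B,5.00) ∩ circle(D,10.00): a=-2.0302, h=4.5693
  candidates: C₊=(-4.3899,3.4393) cross=31.367; C₋=(-3.2648,-5.6297) cross=-31.367
  mode - wants cross < 0 → take C=(-3.2648,-5.6297) (cross=-31.367)
ex = (C−B)/|BC| = (-0.2904,-0.9569); ey = (0.9569,-0.2904)
P = B + -3.11·ex + -3.38·ey = (-4.1437,3.1124)

-4.14 3.11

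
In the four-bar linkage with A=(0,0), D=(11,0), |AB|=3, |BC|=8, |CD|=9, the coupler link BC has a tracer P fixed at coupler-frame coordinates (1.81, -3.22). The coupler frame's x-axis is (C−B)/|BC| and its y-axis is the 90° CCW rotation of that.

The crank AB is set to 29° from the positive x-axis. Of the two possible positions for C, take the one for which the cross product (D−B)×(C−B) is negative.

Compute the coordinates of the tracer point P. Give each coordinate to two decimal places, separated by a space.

A=(0,0), D=(11.00,0)
B = A + 3.00·(cos29°, sin29°) = (2.6239, 1.4544)
|BD| = 8.5015
circle(B,8.00) ∩ circle(D,9.00): a=3.2509, h=7.3097
  candidates: C₊=(7.0774,8.1002) cross=62.143; C₋=(4.5763,-6.3037) cross=-62.143
  mode - wants cross < 0 → take C=(4.5763,-6.3037) (cross=-62.143)
ex = (C−B)/|BC| = (0.2441,-0.9698); ey = (0.9698,0.2441)
P = B + 1.81·ex + -3.22·ey = (-0.0570,-1.0867)

-0.06 -1.09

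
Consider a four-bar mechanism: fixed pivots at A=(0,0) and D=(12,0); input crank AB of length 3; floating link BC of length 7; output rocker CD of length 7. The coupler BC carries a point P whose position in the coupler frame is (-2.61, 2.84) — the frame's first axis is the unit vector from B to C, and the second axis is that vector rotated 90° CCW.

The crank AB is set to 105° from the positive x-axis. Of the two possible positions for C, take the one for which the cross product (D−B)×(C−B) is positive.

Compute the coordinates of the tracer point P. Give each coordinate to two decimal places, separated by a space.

-3.75 5.35

A=(0,0), D=(12.00,0)
B = A + 3.00·(cos105°, sin105°) = (-0.7765, 2.8978)
|BD| = 13.1010
circle(B,7.00) ∩ circle(D,7.00): a=6.5505, h=2.4680
  candidates: C₊=(6.1577,3.8558) cross=32.334; C₋=(5.0659,-0.9580) cross=-32.334
  mode + wants cross > 0 → take C=(6.1577,3.8558) (cross=32.334)
ex = (C−B)/|BC| = (0.9906,0.1369); ey = (-0.1369,0.9906)
P = B + -2.61·ex + 2.84·ey = (-3.7506,5.3538)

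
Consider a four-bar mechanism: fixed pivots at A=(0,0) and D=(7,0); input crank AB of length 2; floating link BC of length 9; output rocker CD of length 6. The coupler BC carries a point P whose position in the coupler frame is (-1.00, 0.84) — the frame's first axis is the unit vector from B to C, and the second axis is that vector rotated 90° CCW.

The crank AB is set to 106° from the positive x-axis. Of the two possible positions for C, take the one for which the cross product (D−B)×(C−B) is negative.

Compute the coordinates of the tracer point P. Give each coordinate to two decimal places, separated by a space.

A=(0,0), D=(7.00,0)
B = A + 2.00·(cos106°, sin106°) = (-0.5513, 1.9225)
|BD| = 7.7922
circle(B,9.00) ∩ circle(D,6.00): a=6.7836, h=5.9146
  candidates: C₊=(7.4819,5.9806) cross=46.088; C₋=(4.5633,-5.4829) cross=-46.088
  mode - wants cross < 0 → take C=(4.5633,-5.4829) (cross=-46.088)
ex = (C−B)/|BC| = (0.5683,-0.8228); ey = (0.8228,0.5683)
P = B + -1.00·ex + 0.84·ey = (-0.4284,3.2227)

-0.43 3.22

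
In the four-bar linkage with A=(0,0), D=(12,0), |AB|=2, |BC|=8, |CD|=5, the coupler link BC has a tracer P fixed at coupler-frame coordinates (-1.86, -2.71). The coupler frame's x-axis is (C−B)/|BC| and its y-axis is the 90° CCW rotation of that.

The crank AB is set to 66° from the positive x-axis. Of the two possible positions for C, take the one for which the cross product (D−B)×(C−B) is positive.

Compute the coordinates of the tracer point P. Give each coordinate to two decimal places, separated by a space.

A=(0,0), D=(12.00,0)
B = A + 2.00·(cos66°, sin66°) = (0.8135, 1.8271)
|BD| = 11.3348
circle(B,8.00) ∩ circle(D,5.00): a=7.3877, h=3.0694
  candidates: C₊=(8.5994,3.6655) cross=34.791; C₋=(7.6098,-2.3930) cross=-34.791
  mode + wants cross > 0 → take C=(8.5994,3.6655) (cross=34.791)
ex = (C−B)/|BC| = (0.9732,0.2298); ey = (-0.2298,0.9732)
P = B + -1.86·ex + -2.71·ey = (-0.3740,-1.2378)

-0.37 -1.24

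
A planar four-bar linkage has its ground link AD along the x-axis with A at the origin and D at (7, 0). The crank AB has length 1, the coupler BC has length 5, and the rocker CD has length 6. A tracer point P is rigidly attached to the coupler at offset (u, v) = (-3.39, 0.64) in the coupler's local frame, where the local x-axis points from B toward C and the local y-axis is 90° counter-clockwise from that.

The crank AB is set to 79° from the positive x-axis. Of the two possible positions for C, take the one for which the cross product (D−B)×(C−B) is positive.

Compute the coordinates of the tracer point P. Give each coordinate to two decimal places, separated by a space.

A=(0,0), D=(7.00,0)
B = A + 1.00·(cos79°, sin79°) = (0.1908, 0.9816)
|BD| = 6.8796
circle(B,5.00) ∩ circle(D,6.00): a=2.6403, h=4.2460
  candidates: C₊=(3.4100,4.8075) cross=29.211; C₋=(2.1983,-3.5977) cross=-29.211
  mode + wants cross > 0 → take C=(3.4100,4.8075) (cross=29.211)
ex = (C−B)/|BC| = (0.6438,0.7652); ey = (-0.7652,0.6438)
P = B + -3.39·ex + 0.64·ey = (-2.4815,-1.2002)

-2.48 -1.20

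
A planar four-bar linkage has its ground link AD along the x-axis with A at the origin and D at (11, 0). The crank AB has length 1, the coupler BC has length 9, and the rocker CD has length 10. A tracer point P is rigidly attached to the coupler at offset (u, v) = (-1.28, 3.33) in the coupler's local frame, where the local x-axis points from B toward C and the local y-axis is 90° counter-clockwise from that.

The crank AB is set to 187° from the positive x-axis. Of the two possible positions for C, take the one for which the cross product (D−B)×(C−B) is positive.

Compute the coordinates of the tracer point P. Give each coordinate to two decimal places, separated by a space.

A=(0,0), D=(11.00,0)
B = A + 1.00·(cos187°, sin187°) = (-0.9925, -0.1219)
|BD| = 11.9932
circle(B,9.00) ∩ circle(D,10.00): a=5.2045, h=7.3426
  candidates: C₊=(4.1370,7.2732) cross=88.061; C₋=(4.2863,-7.4112) cross=-88.061
  mode + wants cross > 0 → take C=(4.1370,7.2732) (cross=88.061)
ex = (C−B)/|BC| = (0.5700,0.8217); ey = (-0.8217,0.5700)
P = B + -1.28·ex + 3.33·ey = (-4.4583,0.7243)

-4.46 0.72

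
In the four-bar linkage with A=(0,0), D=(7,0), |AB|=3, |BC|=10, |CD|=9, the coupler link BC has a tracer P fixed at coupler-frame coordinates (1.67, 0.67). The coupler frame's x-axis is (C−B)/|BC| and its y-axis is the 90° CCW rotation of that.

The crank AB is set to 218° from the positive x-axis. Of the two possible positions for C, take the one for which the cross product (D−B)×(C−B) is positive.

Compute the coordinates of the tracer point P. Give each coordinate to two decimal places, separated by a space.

-2.29 -0.05

A=(0,0), D=(7.00,0)
B = A + 3.00·(cos218°, sin218°) = (-2.3640, -1.8470)
|BD| = 9.5444
circle(B,10.00) ∩ circle(D,9.00): a=5.7676, h=8.1692
  candidates: C₊=(1.7137,7.2839) cross=77.970; C₋=(4.8754,-8.7456) cross=-77.970
  mode + wants cross > 0 → take C=(1.7137,7.2839) (cross=77.970)
ex = (C−B)/|BC| = (0.4078,0.9131); ey = (-0.9131,0.4078)
P = B + 1.67·ex + 0.67·ey = (-2.2948,-0.0489)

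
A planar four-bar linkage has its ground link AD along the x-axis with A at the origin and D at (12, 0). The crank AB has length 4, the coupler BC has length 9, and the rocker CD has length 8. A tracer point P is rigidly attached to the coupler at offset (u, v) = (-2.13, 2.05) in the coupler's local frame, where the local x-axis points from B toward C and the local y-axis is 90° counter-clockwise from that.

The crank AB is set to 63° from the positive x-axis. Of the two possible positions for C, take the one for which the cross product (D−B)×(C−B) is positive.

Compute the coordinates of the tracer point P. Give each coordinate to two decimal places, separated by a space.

A=(0,0), D=(12.00,0)
B = A + 4.00·(cos63°, sin63°) = (1.8160, 3.5640)
|BD| = 10.7897
circle(B,9.00) ∩ circle(D,8.00): a=6.1826, h=6.5403
  candidates: C₊=(9.8119,7.6950) cross=70.567; C₋=(5.4912,-4.6514) cross=-70.567
  mode + wants cross > 0 → take C=(9.8119,7.6950) (cross=70.567)
ex = (C−B)/|BC| = (0.8884,0.4590); ey = (-0.4590,0.8884)
P = B + -2.13·ex + 2.05·ey = (-1.0173,4.4077)

-1.02 4.41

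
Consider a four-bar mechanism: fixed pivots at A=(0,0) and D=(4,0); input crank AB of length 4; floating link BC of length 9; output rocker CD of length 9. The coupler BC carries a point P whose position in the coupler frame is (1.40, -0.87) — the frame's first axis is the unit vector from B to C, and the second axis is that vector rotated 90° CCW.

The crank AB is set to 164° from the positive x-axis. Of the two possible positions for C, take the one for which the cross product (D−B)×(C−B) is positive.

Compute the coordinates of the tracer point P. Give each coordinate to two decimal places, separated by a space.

A=(0,0), D=(4.00,0)
B = A + 4.00·(cos164°, sin164°) = (-3.8450, 1.1025)
|BD| = 7.9221
circle(B,9.00) ∩ circle(D,9.00): a=3.9611, h=8.0815
  candidates: C₊=(1.2022,8.5541) cross=64.022; C₋=(-1.0472,-7.4515) cross=-64.022
  mode + wants cross > 0 → take C=(1.2022,8.5541) (cross=64.022)
ex = (C−B)/|BC| = (0.5608,0.8279); ey = (-0.8279,0.5608)
P = B + 1.40·ex + -0.87·ey = (-2.3396,1.7738)

-2.34 1.77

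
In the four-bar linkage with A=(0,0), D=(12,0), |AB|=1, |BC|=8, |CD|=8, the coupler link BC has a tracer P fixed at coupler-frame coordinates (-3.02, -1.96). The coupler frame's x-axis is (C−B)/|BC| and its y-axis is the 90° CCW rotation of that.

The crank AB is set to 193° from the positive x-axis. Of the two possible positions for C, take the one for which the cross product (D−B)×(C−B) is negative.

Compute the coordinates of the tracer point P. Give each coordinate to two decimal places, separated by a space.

-4.57 -0.11

A=(0,0), D=(12.00,0)
B = A + 1.00·(cos193°, sin193°) = (-0.9744, -0.2250)
|BD| = 12.9763
circle(B,8.00) ∩ circle(D,8.00): a=6.4882, h=4.6801
  candidates: C₊=(5.4317,4.5670) cross=60.731; C₋=(5.5939,-4.7919) cross=-60.731
  mode - wants cross < 0 → take C=(5.5939,-4.7919) (cross=-60.731)
ex = (C−B)/|BC| = (0.8210,-0.5709); ey = (0.5709,0.8210)
P = B + -3.02·ex + -1.96·ey = (-4.5728,-0.1102)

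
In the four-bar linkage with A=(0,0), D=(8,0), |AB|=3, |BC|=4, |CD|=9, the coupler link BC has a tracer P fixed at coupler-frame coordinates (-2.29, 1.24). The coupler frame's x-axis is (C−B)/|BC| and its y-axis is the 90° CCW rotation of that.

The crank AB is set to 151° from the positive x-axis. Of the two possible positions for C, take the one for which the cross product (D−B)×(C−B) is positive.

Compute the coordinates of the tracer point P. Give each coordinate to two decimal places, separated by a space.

A=(0,0), D=(8.00,0)
B = A + 3.00·(cos151°, sin151°) = (-2.6239, 1.4544)
|BD| = 10.7230
circle(B,4.00) ∩ circle(D,9.00): a=2.3306, h=3.2509
  candidates: C₊=(0.1261,4.3592) cross=34.859; C₋=(-0.7557,-2.0825) cross=-34.859
  mode + wants cross > 0 → take C=(0.1261,4.3592) (cross=34.859)
ex = (C−B)/|BC| = (0.6875,0.7262); ey = (-0.7262,0.6875)
P = B + -2.29·ex + 1.24·ey = (-5.0987,0.6440)

-5.10 0.64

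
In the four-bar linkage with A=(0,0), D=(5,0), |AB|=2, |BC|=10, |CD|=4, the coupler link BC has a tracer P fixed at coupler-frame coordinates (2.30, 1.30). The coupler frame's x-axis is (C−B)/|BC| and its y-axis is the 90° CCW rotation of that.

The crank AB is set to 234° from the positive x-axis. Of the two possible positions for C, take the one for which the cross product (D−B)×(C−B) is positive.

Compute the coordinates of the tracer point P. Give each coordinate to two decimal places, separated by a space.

A=(0,0), D=(5.00,0)
B = A + 2.00·(cos234°, sin234°) = (-1.1756, -1.6180)
|BD| = 6.3840
circle(B,10.00) ∩ circle(D,4.00): a=9.7709, h=2.1281
  candidates: C₊=(7.7370,2.9170) cross=13.586; C₋=(8.8157,-1.2002) cross=-13.586
  mode + wants cross > 0 → take C=(7.7370,2.9170) (cross=13.586)
ex = (C−B)/|BC| = (0.8913,0.4535); ey = (-0.4535,0.8913)
P = B + 2.30·ex + 1.30·ey = (0.2848,0.5837)

0.28 0.58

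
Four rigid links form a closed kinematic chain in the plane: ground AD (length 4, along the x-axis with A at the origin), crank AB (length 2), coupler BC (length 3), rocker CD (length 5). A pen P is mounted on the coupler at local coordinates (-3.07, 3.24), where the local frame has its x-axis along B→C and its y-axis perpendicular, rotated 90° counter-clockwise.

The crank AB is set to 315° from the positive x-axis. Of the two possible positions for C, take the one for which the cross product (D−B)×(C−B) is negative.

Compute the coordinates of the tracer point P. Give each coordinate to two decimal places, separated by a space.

4.42 1.89

A=(0,0), D=(4.00,0)
B = A + 2.00·(cos315°, sin315°) = (1.4142, -1.4142)
|BD| = 2.9473
circle(B,3.00) ∩ circle(D,5.00): a=-1.2408, h=2.7314
  candidates: C₊=(-0.9850,0.3868) cross=8.050; C₋=(1.6363,-4.4060) cross=-8.050
  mode - wants cross < 0 → take C=(1.6363,-4.4060) (cross=-8.050)
ex = (C−B)/|BC| = (0.0740,-0.9973); ey = (0.9973,0.0740)
P = B + -3.07·ex + 3.24·ey = (4.4181,1.8872)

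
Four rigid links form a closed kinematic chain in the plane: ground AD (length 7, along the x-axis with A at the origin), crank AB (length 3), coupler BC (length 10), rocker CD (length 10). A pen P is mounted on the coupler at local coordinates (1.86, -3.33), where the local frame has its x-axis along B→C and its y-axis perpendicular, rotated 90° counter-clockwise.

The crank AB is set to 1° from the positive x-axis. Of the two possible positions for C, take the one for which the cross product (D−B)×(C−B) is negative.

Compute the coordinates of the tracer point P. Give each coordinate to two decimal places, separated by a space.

A=(0,0), D=(7.00,0)
B = A + 3.00·(cos1°, sin1°) = (2.9995, 0.0524)
|BD| = 4.0008
circle(B,10.00) ∩ circle(D,10.00): a=2.0004, h=9.7979
  candidates: C₊=(5.1280,9.8232) cross=39.199; C₋=(4.8715,-9.7709) cross=-39.199
  mode - wants cross < 0 → take C=(4.8715,-9.7709) (cross=-39.199)
ex = (C−B)/|BC| = (0.1872,-0.9823); ey = (0.9823,0.1872)
P = B + 1.86·ex + -3.33·ey = (0.0766,-2.3981)

0.08 -2.40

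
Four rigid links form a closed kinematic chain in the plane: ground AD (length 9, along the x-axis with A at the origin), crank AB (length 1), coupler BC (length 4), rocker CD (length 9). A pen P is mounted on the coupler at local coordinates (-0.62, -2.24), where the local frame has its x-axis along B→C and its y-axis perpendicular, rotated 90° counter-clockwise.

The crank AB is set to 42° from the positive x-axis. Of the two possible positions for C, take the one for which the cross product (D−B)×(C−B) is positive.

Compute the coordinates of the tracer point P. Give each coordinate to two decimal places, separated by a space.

2.88 -0.25

A=(0,0), D=(9.00,0)
B = A + 1.00·(cos42°, sin42°) = (0.7431, 0.6691)
|BD| = 8.2839
circle(B,4.00) ∩ circle(D,9.00): a=0.2187, h=3.9940
  candidates: C₊=(1.2837,4.6324) cross=33.086; C₋=(0.6385,-3.3295) cross=-33.086
  mode + wants cross > 0 → take C=(1.2837,4.6324) (cross=33.086)
ex = (C−B)/|BC| = (0.1352,0.9908); ey = (-0.9908,0.1352)
P = B + -0.62·ex + -2.24·ey = (2.8788,-0.2479)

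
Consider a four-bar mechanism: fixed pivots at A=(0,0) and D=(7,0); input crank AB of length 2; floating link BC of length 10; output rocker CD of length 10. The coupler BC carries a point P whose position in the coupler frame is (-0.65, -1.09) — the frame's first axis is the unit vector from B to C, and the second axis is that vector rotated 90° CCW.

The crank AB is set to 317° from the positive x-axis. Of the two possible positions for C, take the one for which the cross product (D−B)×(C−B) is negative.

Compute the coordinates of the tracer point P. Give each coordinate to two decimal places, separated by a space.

0.19 -1.36

A=(0,0), D=(7.00,0)
B = A + 2.00·(cos317°, sin317°) = (1.4627, -1.3640)
|BD| = 5.7028
circle(B,10.00) ∩ circle(D,10.00): a=2.8514, h=9.5849
  candidates: C₊=(1.9389,8.6247) cross=54.661; C₋=(6.5239,-9.9887) cross=-54.661
  mode - wants cross < 0 → take C=(6.5239,-9.9887) (cross=-54.661)
ex = (C−B)/|BC| = (0.5061,-0.8625); ey = (0.8625,0.5061)
P = B + -0.65·ex + -1.09·ey = (0.1936,-1.3551)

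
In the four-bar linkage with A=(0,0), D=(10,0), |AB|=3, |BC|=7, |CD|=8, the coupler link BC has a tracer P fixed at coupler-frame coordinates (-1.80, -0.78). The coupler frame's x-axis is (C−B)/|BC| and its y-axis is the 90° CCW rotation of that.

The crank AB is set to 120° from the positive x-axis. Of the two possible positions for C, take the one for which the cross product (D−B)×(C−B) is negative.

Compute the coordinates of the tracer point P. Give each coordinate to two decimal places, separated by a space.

A=(0,0), D=(10.00,0)
B = A + 3.00·(cos120°, sin120°) = (-1.5000, 2.5981)
|BD| = 11.7898
circle(B,7.00) ∩ circle(D,8.00): a=5.2588, h=4.6201
  candidates: C₊=(4.6476,5.9457) cross=54.470; C₋=(2.6114,-3.0673) cross=-54.470
  mode - wants cross < 0 → take C=(2.6114,-3.0673) (cross=-54.470)
ex = (C−B)/|BC| = (0.5873,-0.8093); ey = (0.8093,0.5873)
P = B + -1.80·ex + -0.78·ey = (-3.1885,3.5968)

-3.19 3.60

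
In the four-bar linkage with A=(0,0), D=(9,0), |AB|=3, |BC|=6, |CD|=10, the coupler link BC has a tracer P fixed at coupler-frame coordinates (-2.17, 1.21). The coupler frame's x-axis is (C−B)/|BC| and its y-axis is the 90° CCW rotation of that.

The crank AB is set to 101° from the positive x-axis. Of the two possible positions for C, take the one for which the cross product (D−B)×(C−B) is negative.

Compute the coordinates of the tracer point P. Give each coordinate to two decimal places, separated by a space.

0.62 5.12

A=(0,0), D=(9.00,0)
B = A + 3.00·(cos101°, sin101°) = (-0.5724, 2.9449)
|BD| = 10.0152
circle(B,6.00) ∩ circle(D,10.00): a=1.8124, h=5.7197
  candidates: C₊=(2.8417,7.8788) cross=57.284; C₋=(-0.5220,-3.0549) cross=-57.284
  mode - wants cross < 0 → take C=(-0.5220,-3.0549) (cross=-57.284)
ex = (C−B)/|BC| = (0.0084,-1.0000); ey = (1.0000,0.0084)
P = B + -2.17·ex + 1.21·ey = (0.6193,5.1250)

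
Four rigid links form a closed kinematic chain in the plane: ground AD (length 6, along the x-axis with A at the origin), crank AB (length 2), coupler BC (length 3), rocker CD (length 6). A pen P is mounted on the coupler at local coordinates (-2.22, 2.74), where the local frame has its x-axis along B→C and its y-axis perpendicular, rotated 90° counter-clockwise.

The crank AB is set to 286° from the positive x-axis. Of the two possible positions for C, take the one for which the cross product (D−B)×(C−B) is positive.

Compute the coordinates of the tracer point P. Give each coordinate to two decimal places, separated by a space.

-1.82 -4.54

A=(0,0), D=(6.00,0)
B = A + 2.00·(cos286°, sin286°) = (0.5513, -1.9225)
|BD| = 5.7779
circle(B,3.00) ∩ circle(D,6.00): a=0.5525, h=2.9487
  candidates: C₊=(0.0912,1.0420) cross=17.037; C₋=(2.0534,-4.5194) cross=-17.037
  mode + wants cross > 0 → take C=(0.0912,1.0420) (cross=17.037)
ex = (C−B)/|BC| = (-0.1534,0.9882); ey = (-0.9882,-0.1534)
P = B + -2.22·ex + 2.74·ey = (-1.8158,-4.5365)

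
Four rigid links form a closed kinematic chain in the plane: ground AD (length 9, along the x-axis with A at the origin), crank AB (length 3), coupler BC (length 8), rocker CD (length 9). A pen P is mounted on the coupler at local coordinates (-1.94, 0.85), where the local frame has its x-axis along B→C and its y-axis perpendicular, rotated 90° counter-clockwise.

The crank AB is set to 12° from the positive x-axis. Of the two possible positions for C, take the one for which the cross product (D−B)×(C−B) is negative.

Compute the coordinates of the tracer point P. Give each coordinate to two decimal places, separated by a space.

A=(0,0), D=(9.00,0)
B = A + 3.00·(cos12°, sin12°) = (2.9344, 0.6237)
|BD| = 6.0975
circle(B,8.00) ∩ circle(D,9.00): a=1.6548, h=7.8270
  candidates: C₊=(5.3812,8.2404) cross=47.725; C₋=(3.7799,-7.3315) cross=-47.725
  mode - wants cross < 0 → take C=(3.7799,-7.3315) (cross=-47.725)
ex = (C−B)/|BC| = (0.1057,-0.9944); ey = (0.9944,0.1057)
P = B + -1.94·ex + 0.85·ey = (3.5747,2.6427)

3.57 2.64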